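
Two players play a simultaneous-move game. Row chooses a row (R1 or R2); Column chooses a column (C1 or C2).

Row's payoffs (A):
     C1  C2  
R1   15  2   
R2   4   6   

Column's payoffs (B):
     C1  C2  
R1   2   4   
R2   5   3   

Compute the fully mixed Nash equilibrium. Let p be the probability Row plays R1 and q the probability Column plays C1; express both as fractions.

p = 1/2, q = 4/15

In a mixed NE each player is indifferent between their pure strategies, so the opponent's mix sets the indifference.
Column indifferent between C1 and C2: p·2 + (1−p)·5 = p·4 + (1−p)·3 ⟹ 5 + (-3)p = 3 + 1p ⟹ p = 1/2.
Row indifferent between R1 and R2: q·15 + (1−q)·2 = q·4 + (1−q)·6 ⟹ 2 + 13q = 6 + (-2)q ⟹ q = 4/15.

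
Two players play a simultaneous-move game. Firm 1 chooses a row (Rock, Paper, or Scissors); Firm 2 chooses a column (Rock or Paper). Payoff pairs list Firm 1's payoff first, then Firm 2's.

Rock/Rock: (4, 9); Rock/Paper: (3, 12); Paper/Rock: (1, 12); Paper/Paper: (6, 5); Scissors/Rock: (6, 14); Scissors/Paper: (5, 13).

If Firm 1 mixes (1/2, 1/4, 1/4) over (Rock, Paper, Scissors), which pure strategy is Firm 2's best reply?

Rock

Firm 2's best reply maximizes expected payoff against the mix.
Rock: (1/2)·9 + (1/4)·12 + (1/4)·14 = 11
Paper: (1/2)·12 + (1/4)·5 + (1/4)·13 = 21/2
Highest expected payoff is 11, from Rock.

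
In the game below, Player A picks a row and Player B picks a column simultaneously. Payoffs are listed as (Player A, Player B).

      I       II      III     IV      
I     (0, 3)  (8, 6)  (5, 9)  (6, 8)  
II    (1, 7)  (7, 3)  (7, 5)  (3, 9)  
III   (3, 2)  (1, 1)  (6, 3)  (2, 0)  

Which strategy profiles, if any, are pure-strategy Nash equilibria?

None

A profile is a Nash equilibrium when each player is best-responding to the other.
Player A's best responses — vs I: III (payoff 3); vs II: I (payoff 8); vs III: II (payoff 7); vs IV: I (payoff 6).
Player B's best responses — vs I: III (payoff 9); vs II: IV (payoff 9); vs III: III (payoff 3).
No cell has both players best-responding. For instance, Player A's best reply to I is III, but against III Player B prefers III over I.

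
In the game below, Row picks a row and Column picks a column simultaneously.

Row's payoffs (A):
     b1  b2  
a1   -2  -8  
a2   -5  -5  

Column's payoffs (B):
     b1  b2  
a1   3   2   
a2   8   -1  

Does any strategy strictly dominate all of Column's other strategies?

b1

A strategy is strictly dominant if it gives Column a strictly higher payoff than every other strategy, against every choice by the opponent.
b1 strictly dominates: vs a1: 3 > 2; vs a2: 8 > -1.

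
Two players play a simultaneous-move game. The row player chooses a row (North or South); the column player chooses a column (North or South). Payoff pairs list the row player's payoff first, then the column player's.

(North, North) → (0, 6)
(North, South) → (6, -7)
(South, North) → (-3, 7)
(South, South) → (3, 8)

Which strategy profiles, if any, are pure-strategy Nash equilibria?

(North, North)

Find each player's best response to every opponent strategy; NE are the intersections.
The row player's best responses — vs North: North (payoff 0); vs South: North (payoff 6).
The column player's best responses — vs North: North (payoff 6); vs South: South (payoff 8).
The only mutual best response is (North, North); neither player gains by switching there.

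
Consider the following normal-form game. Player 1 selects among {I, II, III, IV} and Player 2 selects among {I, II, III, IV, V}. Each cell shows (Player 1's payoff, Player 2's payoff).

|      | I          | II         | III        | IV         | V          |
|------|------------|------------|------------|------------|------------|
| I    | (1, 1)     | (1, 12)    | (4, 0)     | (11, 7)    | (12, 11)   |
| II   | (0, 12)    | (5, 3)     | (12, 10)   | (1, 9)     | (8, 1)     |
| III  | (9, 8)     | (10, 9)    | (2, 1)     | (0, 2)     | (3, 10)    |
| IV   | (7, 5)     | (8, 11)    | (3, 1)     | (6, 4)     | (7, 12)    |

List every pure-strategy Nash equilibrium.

Find each player's best response to every opponent strategy; NE are the intersections.
Player 1's best responses — vs I: III (payoff 9); vs II: III (payoff 10); vs III: II (payoff 12); vs IV: I (payoff 11); vs V: I (payoff 12).
Player 2's best responses — vs I: II (payoff 12); vs II: I (payoff 12); vs III: V (payoff 10); vs IV: V (payoff 12).
No cell has both players best-responding. For instance, Player 1's best reply to V is I, but against I Player 2 prefers II over V.

No pure-strategy Nash equilibrium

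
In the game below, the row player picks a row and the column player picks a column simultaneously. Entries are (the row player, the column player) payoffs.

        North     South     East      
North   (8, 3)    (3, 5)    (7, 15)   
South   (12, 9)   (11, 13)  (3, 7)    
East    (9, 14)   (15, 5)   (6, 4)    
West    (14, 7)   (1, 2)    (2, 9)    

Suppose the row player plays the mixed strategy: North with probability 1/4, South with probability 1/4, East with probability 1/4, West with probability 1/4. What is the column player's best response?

Compute the column player's expected payoff from each pure strategy against the given mix.
North: (1/4)·3 + (1/4)·9 + (1/4)·14 + (1/4)·7 = 33/4
South: (1/4)·5 + (1/4)·13 + (1/4)·5 + (1/4)·2 = 25/4
East: (1/4)·15 + (1/4)·7 + (1/4)·4 + (1/4)·9 = 35/4
Highest expected payoff is 35/4, from East.

East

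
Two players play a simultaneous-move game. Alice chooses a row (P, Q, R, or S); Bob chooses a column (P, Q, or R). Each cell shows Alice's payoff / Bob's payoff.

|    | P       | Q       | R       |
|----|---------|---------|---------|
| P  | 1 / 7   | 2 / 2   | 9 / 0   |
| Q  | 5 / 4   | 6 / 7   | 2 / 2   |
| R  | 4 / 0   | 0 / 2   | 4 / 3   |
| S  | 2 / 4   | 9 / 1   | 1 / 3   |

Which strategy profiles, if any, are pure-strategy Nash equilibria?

No pure-strategy Nash equilibrium

Find each player's best response to every opponent strategy; NE are the intersections.
Alice's best responses — vs P: Q (payoff 5); vs Q: S (payoff 9); vs R: P (payoff 9).
Bob's best responses — vs P: P (payoff 7); vs Q: Q (payoff 7); vs R: R (payoff 3); vs S: P (payoff 4).
No cell has both players best-responding. For instance, Alice's best reply to P is Q, but against Q Bob prefers Q over P.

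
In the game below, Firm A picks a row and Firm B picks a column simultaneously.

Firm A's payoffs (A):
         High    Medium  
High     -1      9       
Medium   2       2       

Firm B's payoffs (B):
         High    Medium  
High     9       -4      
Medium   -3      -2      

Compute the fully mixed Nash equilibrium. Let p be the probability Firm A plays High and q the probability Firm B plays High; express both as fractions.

In a mixed NE each player is indifferent between their pure strategies, so the opponent's mix sets the indifference.
Firm B indifferent between High and Medium: p·9 + (1−p)·(-3) = p·(-4) + (1−p)·(-2) ⟹ (-3) + 12p = (-2) + (-2)p ⟹ p = 1/14.
Firm A indifferent between High and Medium: q·(-1) + (1−q)·9 = q·2 + (1−q)·2 ⟹ 9 + (-10)q = 2 + 0q ⟹ q = 7/10.

p = 1/14, q = 7/10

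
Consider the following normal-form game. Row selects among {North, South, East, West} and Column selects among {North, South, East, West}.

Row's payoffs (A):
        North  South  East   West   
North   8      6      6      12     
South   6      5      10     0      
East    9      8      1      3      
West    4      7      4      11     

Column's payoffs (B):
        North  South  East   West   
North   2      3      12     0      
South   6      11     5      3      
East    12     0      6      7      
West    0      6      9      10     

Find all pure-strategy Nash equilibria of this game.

(East, North)

Find each player's best response to every opponent strategy; NE are the intersections.
Row's best responses — vs North: East (payoff 9); vs South: East (payoff 8); vs East: South (payoff 10); vs West: North (payoff 12).
Column's best responses — vs North: East (payoff 12); vs South: South (payoff 11); vs East: North (payoff 12); vs West: West (payoff 10).
The only mutual best response is (East, North); neither player gains by switching there.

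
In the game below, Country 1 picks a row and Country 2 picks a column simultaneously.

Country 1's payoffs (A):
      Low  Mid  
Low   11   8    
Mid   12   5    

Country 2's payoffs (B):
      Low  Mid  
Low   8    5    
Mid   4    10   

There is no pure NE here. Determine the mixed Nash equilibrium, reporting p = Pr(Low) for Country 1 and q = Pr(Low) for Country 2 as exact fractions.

Each player's mixing probability is pinned down by making the *other* player indifferent.
Country 2 indifferent between Low and Mid: p·8 + (1−p)·4 = p·5 + (1−p)·10 ⟹ 4 + 4p = 10 + (-5)p ⟹ p = 2/3.
Country 1 indifferent between Low and Mid: q·11 + (1−q)·8 = q·12 + (1−q)·5 ⟹ 8 + 3q = 5 + 7q ⟹ q = 3/4.

p = 2/3, q = 3/4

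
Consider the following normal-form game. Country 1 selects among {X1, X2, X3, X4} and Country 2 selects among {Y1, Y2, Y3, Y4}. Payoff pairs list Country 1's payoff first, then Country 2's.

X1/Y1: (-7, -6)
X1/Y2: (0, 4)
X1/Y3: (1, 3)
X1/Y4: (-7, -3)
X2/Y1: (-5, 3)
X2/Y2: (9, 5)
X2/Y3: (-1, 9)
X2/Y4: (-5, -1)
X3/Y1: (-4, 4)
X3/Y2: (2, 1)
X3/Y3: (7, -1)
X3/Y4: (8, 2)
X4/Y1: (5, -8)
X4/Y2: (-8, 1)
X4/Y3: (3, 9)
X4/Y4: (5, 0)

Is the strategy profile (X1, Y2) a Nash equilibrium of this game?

No

Holding Country 2 at Y2: Country 1 gets 0 from X1 but could get 9 by switching to X2. Country 1 has a profitable deviation.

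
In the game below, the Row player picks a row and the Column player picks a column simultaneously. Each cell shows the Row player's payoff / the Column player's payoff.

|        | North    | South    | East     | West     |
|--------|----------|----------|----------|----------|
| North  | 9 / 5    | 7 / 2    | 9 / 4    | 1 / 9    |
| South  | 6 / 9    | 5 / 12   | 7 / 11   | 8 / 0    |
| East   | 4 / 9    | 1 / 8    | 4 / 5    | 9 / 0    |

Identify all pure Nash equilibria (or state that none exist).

There is no pure-strategy Nash equilibrium

A profile is a Nash equilibrium when each player is best-responding to the other.
The Row player's best responses — vs North: North (payoff 9); vs South: North (payoff 7); vs East: North (payoff 9); vs West: East (payoff 9).
The Column player's best responses — vs North: West (payoff 9); vs South: South (payoff 12); vs East: North (payoff 9).
No cell has both players best-responding. For instance, the Row player's best reply to South is North, but against North the Column player prefers West over South.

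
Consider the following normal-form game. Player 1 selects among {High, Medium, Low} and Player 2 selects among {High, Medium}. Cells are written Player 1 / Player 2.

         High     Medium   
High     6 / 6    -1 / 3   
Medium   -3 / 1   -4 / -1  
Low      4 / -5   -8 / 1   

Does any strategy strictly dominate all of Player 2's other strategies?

Check whether one of Player 2's strategies beats all alternatives regardless of what the opponent does.
High is not dominant: against Low, Medium gives 1 > -5.
Medium is not dominant: against High, High gives 6 > 3.
No single strategy is best against every opponent action.

No strictly dominant strategy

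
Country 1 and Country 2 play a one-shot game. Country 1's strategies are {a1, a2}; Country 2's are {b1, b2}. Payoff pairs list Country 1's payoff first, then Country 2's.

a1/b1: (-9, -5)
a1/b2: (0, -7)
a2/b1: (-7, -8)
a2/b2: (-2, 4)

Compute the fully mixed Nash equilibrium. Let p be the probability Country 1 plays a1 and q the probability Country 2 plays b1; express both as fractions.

In a mixed NE each player is indifferent between their pure strategies, so the opponent's mix sets the indifference.
Country 2 indifferent between b1 and b2: p·(-5) + (1−p)·(-8) = p·(-7) + (1−p)·4 ⟹ (-8) + 3p = 4 + (-11)p ⟹ p = 6/7.
Country 1 indifferent between a1 and a2: q·(-9) + (1−q)·0 = q·(-7) + (1−q)·(-2) ⟹ 0 + (-9)q = (-2) + (-5)q ⟹ q = 1/2.

p = 6/7, q = 1/2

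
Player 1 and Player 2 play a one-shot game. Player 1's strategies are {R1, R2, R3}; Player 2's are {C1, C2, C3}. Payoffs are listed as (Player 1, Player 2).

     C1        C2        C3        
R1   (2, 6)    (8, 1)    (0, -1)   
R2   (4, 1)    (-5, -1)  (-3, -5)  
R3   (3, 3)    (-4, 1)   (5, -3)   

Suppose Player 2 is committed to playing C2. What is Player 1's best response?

R1

With Player 2 fixed at C2, Player 1's payoffs are: R1 → 8, R2 → -5, R3 → -4.
The maximum is 8, achieved by R1.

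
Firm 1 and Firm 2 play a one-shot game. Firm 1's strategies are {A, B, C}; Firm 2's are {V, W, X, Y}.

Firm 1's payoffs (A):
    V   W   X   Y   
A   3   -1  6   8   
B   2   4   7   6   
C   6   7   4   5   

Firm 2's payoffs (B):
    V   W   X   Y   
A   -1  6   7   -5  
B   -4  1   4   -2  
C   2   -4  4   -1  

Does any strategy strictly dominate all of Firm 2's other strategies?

X

Check whether one of Firm 2's strategies beats all alternatives regardless of what the opponent does.
X strictly dominates: vs A: 7 > each of {-1, 6, -5}; vs B: 4 > each of {-4, 1, -2}; vs C: 4 > each of {2, -4, -1}.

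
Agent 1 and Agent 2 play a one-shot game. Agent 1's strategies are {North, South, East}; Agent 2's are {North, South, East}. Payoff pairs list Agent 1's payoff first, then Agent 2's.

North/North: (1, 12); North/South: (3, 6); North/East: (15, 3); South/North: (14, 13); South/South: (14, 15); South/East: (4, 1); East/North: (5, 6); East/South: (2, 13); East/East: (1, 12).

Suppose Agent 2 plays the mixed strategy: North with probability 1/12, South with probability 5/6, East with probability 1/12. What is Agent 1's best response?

Compute Agent 1's expected payoff from each pure strategy against the given mix.
North: (1/12)·1 + (5/6)·3 + (1/12)·15 = 23/6
South: (1/12)·14 + (5/6)·14 + (1/12)·4 = 79/6
East: (1/12)·5 + (5/6)·2 + (1/12)·1 = 13/6
Highest expected payoff is 79/6, from South.

South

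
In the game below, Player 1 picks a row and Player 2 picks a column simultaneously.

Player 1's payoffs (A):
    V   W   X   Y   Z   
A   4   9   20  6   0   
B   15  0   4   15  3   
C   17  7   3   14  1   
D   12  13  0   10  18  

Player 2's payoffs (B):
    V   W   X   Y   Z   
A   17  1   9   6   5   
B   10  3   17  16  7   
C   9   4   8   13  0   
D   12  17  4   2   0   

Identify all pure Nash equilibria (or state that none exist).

A profile is a Nash equilibrium when each player is best-responding to the other.
Player 1's best responses — vs V: C (payoff 17); vs W: D (payoff 13); vs X: A (payoff 20); vs Y: B (payoff 15); vs Z: D (payoff 18).
Player 2's best responses — vs A: V (payoff 17); vs B: X (payoff 17); vs C: Y (payoff 13); vs D: W (payoff 17).
The only mutual best response is (D, W); neither player gains by switching there.

(D, W)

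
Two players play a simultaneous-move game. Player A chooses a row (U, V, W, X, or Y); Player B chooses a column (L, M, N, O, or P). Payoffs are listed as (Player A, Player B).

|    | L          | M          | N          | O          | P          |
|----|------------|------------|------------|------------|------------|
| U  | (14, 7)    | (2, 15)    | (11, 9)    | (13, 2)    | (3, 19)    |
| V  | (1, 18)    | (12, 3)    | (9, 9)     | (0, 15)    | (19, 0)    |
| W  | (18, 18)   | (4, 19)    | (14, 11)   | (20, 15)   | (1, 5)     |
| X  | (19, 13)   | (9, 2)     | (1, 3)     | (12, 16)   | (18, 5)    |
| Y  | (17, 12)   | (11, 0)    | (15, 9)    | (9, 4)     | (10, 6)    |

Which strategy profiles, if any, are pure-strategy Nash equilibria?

None

Check mutual best responses: a cell is a NE iff neither player can gain by unilaterally deviating.
Player A's best responses — vs L: X (payoff 19); vs M: V (payoff 12); vs N: Y (payoff 15); vs O: W (payoff 20); vs P: V (payoff 19).
Player B's best responses — vs U: P (payoff 19); vs V: L (payoff 18); vs W: M (payoff 19); vs X: O (payoff 16); vs Y: L (payoff 12).
No cell has both players best-responding. For instance, Player A's best reply to M is V, but against V Player B prefers L over M.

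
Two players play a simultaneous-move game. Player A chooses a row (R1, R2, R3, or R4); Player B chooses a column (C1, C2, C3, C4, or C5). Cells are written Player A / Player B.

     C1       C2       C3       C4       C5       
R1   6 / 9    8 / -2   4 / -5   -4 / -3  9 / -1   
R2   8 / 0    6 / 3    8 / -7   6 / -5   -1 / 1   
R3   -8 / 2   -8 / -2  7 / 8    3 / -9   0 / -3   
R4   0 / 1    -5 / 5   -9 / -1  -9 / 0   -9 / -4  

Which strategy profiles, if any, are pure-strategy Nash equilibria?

Check mutual best responses: a cell is a NE iff neither player can gain by unilaterally deviating.
Player A's best responses — vs C1: R2 (payoff 8); vs C2: R1 (payoff 8); vs C3: R2 (payoff 8); vs C4: R2 (payoff 6); vs C5: R1 (payoff 9).
Player B's best responses — vs R1: C1 (payoff 9); vs R2: C2 (payoff 3); vs R3: C3 (payoff 8); vs R4: C2 (payoff 5).
No cell has both players best-responding. For instance, Player A's best reply to C5 is R1, but against R1 Player B prefers C1 over C5.

None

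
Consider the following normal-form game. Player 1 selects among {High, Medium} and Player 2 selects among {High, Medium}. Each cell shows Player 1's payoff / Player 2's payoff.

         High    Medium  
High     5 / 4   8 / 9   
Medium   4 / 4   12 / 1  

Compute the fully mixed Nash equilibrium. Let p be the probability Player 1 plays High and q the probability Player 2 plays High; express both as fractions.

In a mixed NE each player is indifferent between their pure strategies, so the opponent's mix sets the indifference.
Player 2 indifferent between High and Medium: p·4 + (1−p)·4 = p·9 + (1−p)·1 ⟹ 4 + 0p = 1 + 8p ⟹ p = 3/8.
Player 1 indifferent between High and Medium: q·5 + (1−q)·8 = q·4 + (1−q)·12 ⟹ 8 + (-3)q = 12 + (-8)q ⟹ q = 4/5.

p = 3/8, q = 4/5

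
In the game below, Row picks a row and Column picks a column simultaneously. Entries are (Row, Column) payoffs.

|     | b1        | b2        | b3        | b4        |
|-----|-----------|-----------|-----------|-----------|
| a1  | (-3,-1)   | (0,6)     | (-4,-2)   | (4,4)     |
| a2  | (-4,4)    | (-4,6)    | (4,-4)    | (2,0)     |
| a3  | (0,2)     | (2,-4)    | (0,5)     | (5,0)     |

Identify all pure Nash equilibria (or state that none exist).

Check mutual best responses: a cell is a NE iff neither player can gain by unilaterally deviating.
Row's best responses — vs b1: a3 (payoff 0); vs b2: a3 (payoff 2); vs b3: a2 (payoff 4); vs b4: a3 (payoff 5).
Column's best responses — vs a1: b2 (payoff 6); vs a2: b2 (payoff 6); vs a3: b3 (payoff 5).
No cell has both players best-responding. For instance, Row's best reply to b4 is a3, but against a3 Column prefers b3 over b4.

None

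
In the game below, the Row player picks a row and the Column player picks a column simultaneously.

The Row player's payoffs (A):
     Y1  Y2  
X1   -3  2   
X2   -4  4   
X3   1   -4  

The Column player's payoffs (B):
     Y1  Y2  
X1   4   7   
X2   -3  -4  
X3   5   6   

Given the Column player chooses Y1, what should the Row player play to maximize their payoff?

X3

With the Column player fixed at Y1, the Row player's payoffs are: X1 → -3, X2 → -4, X3 → 1.
The maximum is 1, achieved by X3.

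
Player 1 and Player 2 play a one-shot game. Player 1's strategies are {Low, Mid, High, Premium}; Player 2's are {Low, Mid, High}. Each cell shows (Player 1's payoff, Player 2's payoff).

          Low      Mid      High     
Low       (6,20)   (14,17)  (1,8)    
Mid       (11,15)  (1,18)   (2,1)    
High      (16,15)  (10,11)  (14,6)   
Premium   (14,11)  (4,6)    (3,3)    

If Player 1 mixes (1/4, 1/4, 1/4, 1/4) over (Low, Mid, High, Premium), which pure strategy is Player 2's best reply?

Compute Player 2's expected payoff from each pure strategy against the given mix.
Low: (1/4)·20 + (1/4)·15 + (1/4)·15 + (1/4)·11 = 61/4
Mid: (1/4)·17 + (1/4)·18 + (1/4)·11 + (1/4)·6 = 13
High: (1/4)·8 + (1/4)·1 + (1/4)·6 + (1/4)·3 = 9/2
Highest expected payoff is 61/4, from Low.

Low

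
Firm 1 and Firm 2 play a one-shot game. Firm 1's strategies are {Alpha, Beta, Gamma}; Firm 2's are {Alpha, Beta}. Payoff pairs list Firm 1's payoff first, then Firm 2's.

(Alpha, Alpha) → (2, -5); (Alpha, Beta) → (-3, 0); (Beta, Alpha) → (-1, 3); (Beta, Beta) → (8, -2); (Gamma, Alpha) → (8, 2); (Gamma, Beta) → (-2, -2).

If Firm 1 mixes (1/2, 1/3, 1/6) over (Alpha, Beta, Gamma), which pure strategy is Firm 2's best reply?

Compute Firm 2's expected payoff from each pure strategy against the given mix.
Alpha: (1/2)·(-5) + (1/3)·3 + (1/6)·2 = -7/6
Beta: (1/2)·0 + (1/3)·(-2) + (1/6)·(-2) = -1
Highest expected payoff is -1, from Beta.

Beta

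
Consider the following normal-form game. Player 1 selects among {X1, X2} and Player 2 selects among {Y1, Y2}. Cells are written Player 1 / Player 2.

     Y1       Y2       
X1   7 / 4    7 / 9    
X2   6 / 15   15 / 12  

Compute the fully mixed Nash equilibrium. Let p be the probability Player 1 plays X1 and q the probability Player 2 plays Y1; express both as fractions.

In a mixed NE each player is indifferent between their pure strategies, so the opponent's mix sets the indifference.
Player 2 indifferent between Y1 and Y2: p·4 + (1−p)·15 = p·9 + (1−p)·12 ⟹ 15 + (-11)p = 12 + (-3)p ⟹ p = 3/8.
Player 1 indifferent between X1 and X2: q·7 + (1−q)·7 = q·6 + (1−q)·15 ⟹ 7 + 0q = 15 + (-9)q ⟹ q = 8/9.

p = 3/8, q = 8/9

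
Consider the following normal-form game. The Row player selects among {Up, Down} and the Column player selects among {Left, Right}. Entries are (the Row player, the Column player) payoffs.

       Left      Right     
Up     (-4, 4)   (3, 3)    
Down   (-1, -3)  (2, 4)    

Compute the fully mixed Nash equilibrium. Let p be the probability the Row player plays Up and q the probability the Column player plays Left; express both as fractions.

p = 7/8, q = 1/4

Each player's mixing probability is pinned down by making the *other* player indifferent.
The Column player indifferent between Left and Right: p·4 + (1−p)·(-3) = p·3 + (1−p)·4 ⟹ (-3) + 7p = 4 + (-1)p ⟹ p = 7/8.
The Row player indifferent between Up and Down: q·(-4) + (1−q)·3 = q·(-1) + (1−q)·2 ⟹ 3 + (-7)q = 2 + (-3)q ⟹ q = 1/4.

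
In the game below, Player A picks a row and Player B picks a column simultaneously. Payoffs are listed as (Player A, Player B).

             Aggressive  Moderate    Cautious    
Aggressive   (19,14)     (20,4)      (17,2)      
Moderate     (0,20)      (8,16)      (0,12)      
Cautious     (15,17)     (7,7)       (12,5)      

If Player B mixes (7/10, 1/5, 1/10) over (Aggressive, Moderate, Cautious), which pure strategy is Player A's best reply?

Player A's best reply maximizes expected payoff against the mix.
Aggressive: (7/10)·19 + (1/5)·20 + (1/10)·17 = 19
Moderate: (7/10)·0 + (1/5)·8 + (1/10)·0 = 8/5
Cautious: (7/10)·15 + (1/5)·7 + (1/10)·12 = 131/10
Highest expected payoff is 19, from Aggressive.

Aggressive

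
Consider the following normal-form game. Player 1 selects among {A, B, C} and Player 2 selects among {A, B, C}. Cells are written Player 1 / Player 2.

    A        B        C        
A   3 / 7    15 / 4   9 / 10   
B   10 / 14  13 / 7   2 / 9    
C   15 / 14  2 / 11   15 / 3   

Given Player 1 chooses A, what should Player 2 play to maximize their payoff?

C

With Player 1 fixed at A, Player 2's payoffs are: A → 7, B → 4, C → 10.
The maximum is 10, achieved by C.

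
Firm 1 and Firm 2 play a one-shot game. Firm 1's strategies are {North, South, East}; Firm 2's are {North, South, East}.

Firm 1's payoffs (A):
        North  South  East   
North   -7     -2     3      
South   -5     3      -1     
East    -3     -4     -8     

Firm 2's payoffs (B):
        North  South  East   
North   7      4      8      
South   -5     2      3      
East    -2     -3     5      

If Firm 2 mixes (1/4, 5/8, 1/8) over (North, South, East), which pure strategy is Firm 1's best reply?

South

Compute Firm 1's expected payoff from each pure strategy against the given mix.
North: (1/4)·(-7) + (5/8)·(-2) + (1/8)·3 = -21/8
South: (1/4)·(-5) + (5/8)·3 + (1/8)·(-1) = 1/2
East: (1/4)·(-3) + (5/8)·(-4) + (1/8)·(-8) = -17/4
Highest expected payoff is 1/2, from South.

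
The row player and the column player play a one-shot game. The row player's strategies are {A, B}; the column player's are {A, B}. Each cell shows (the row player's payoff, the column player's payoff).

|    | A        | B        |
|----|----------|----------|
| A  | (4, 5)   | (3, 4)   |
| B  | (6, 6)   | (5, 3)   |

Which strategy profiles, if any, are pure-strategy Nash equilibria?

(B, A)

A profile is a Nash equilibrium when each player is best-responding to the other.
The row player's best responses — vs A: B (payoff 6); vs B: B (payoff 5).
The column player's best responses — vs A: A (payoff 5); vs B: A (payoff 6).
The only mutual best response is (B, A); neither player gains by switching there.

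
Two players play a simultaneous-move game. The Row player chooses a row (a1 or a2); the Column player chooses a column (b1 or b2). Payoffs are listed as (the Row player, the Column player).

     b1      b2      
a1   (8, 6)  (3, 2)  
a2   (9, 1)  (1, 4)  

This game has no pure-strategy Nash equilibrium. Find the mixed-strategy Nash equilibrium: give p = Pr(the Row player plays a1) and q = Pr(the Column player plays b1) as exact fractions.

p = 3/7, q = 2/3

In a mixed NE each player is indifferent between their pure strategies, so the opponent's mix sets the indifference.
The Column player indifferent between b1 and b2: p·6 + (1−p)·1 = p·2 + (1−p)·4 ⟹ 1 + 5p = 4 + (-2)p ⟹ p = 3/7.
The Row player indifferent between a1 and a2: q·8 + (1−q)·3 = q·9 + (1−q)·1 ⟹ 3 + 5q = 1 + 8q ⟹ q = 2/3.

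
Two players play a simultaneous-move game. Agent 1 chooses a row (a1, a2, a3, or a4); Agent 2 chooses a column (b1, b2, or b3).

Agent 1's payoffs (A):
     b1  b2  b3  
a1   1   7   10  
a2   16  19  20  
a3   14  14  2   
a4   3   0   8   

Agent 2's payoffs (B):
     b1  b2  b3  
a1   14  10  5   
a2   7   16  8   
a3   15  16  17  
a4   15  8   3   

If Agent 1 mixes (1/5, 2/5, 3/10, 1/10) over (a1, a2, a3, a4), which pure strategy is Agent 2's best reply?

Agent 2's best reply maximizes expected payoff against the mix.
b1: (1/5)·14 + (2/5)·7 + (3/10)·15 + (1/10)·15 = 58/5
b2: (1/5)·10 + (2/5)·16 + (3/10)·16 + (1/10)·8 = 14
b3: (1/5)·5 + (2/5)·8 + (3/10)·17 + (1/10)·3 = 48/5
Highest expected payoff is 14, from b2.

b2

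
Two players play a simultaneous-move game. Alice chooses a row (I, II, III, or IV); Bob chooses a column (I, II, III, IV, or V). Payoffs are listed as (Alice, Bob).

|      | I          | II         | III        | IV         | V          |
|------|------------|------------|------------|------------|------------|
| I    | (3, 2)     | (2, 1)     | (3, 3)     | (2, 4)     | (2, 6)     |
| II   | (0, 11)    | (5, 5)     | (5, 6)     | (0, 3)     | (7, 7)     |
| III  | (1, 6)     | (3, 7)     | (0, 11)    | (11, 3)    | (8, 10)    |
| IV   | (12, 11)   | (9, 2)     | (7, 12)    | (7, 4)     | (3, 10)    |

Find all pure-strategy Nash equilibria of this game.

(IV, III)

Check mutual best responses: a cell is a NE iff neither player can gain by unilaterally deviating.
Alice's best responses — vs I: IV (payoff 12); vs II: IV (payoff 9); vs III: IV (payoff 7); vs IV: III (payoff 11); vs V: III (payoff 8).
Bob's best responses — vs I: V (payoff 6); vs II: I (payoff 11); vs III: III (payoff 11); vs IV: III (payoff 12).
The only mutual best response is (IV, III); neither player gains by switching there.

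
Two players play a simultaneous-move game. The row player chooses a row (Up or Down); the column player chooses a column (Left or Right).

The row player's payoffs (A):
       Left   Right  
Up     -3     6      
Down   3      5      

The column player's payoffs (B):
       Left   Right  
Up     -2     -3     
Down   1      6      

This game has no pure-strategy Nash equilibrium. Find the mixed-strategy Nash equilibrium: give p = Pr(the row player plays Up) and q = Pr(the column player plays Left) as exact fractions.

p = 5/6, q = 1/7

Each player's mixing probability is pinned down by making the *other* player indifferent.
The column player indifferent between Left and Right: p·(-2) + (1−p)·1 = p·(-3) + (1−p)·6 ⟹ 1 + (-3)p = 6 + (-9)p ⟹ p = 5/6.
The row player indifferent between Up and Down: q·(-3) + (1−q)·6 = q·3 + (1−q)·5 ⟹ 6 + (-9)q = 5 + (-2)q ⟹ q = 1/7.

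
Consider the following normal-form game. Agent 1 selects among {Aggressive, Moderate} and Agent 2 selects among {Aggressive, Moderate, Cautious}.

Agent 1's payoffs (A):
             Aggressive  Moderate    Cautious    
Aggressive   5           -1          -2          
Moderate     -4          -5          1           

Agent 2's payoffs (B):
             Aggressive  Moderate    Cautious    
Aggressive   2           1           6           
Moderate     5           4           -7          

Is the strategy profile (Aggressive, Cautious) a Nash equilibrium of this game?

No

Holding Agent 2 at Cautious: Agent 1 gets -2 from Aggressive but could get 1 by switching to Moderate. Agent 1 has a profitable deviation.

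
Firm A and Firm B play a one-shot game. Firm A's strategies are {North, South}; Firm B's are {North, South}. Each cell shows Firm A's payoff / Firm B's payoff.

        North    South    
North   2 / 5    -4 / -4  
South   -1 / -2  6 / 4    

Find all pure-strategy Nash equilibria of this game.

A profile is a Nash equilibrium when each player is best-responding to the other.
Firm A's best responses — vs North: North (payoff 2); vs South: South (payoff 6).
Firm B's best responses — vs North: North (payoff 5); vs South: South (payoff 4).
Mutual best responses occur at (North, North) and (South, South); at each, neither player gains by switching.

(North, North) and (South, South)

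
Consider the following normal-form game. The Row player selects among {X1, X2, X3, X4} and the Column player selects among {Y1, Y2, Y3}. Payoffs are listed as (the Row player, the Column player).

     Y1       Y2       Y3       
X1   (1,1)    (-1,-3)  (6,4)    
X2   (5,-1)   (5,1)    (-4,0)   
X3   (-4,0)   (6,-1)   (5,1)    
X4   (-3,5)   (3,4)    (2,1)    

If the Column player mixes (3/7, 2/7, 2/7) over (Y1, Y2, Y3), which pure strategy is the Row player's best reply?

The Row player's best reply maximizes expected payoff against the mix.
X1: (3/7)·1 + (2/7)·(-1) + (2/7)·6 = 13/7
X2: (3/7)·5 + (2/7)·5 + (2/7)·(-4) = 17/7
X3: (3/7)·(-4) + (2/7)·6 + (2/7)·5 = 10/7
X4: (3/7)·(-3) + (2/7)·3 + (2/7)·2 = 1/7
Highest expected payoff is 17/7, from X2.

X2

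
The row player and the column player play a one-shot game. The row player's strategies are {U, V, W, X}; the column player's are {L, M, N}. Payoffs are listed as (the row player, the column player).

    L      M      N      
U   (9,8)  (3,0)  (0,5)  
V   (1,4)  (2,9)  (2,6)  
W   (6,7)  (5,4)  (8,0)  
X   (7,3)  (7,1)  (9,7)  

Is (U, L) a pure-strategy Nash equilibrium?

Holding the column player at L: the row player gets 9 from U, versus 1 from V, 6 from W, 7 from X. No profitable deviation for the row player.
Holding the row player at U: the column player gets 8 from L, versus 0 from M, 5 from N. No profitable deviation for the column player either.

Yes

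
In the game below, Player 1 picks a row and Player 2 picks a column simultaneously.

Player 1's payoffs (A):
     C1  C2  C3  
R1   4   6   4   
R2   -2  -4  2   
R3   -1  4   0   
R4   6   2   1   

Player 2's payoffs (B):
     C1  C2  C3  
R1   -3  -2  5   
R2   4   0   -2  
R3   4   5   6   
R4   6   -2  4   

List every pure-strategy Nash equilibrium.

(R1, C3) and (R4, C1)

Find each player's best response to every opponent strategy; NE are the intersections.
Player 1's best responses — vs C1: R4 (payoff 6); vs C2: R1 (payoff 6); vs C3: R1 (payoff 4).
Player 2's best responses — vs R1: C3 (payoff 5); vs R2: C1 (payoff 4); vs R3: C3 (payoff 6); vs R4: C1 (payoff 6).
Mutual best responses occur at (R1, C3) and (R4, C1); at each, neither player gains by switching.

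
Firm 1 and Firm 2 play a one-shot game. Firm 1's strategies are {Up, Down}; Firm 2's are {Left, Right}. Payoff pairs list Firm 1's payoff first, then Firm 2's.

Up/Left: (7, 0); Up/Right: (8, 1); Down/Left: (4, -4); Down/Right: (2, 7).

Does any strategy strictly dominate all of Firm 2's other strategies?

A strategy is strictly dominant if it gives Firm 2 a strictly higher payoff than every other strategy, against every choice by the opponent.
Right strictly dominates: vs Up: 1 > 0; vs Down: 7 > -4.

Right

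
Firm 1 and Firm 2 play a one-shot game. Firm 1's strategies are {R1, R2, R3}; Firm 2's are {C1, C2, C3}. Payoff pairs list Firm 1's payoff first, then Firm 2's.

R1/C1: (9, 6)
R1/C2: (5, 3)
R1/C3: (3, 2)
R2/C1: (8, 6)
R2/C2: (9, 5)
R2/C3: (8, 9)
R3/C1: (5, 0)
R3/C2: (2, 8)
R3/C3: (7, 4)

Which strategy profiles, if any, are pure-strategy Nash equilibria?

Check mutual best responses: a cell is a NE iff neither player can gain by unilaterally deviating.
Firm 1's best responses — vs C1: R1 (payoff 9); vs C2: R2 (payoff 9); vs C3: R2 (payoff 8).
Firm 2's best responses — vs R1: C1 (payoff 6); vs R2: C3 (payoff 9); vs R3: C2 (payoff 8).
Mutual best responses occur at (R1, C1) and (R2, C3); at each, neither player gains by switching.

(R1, C1) and (R2, C3)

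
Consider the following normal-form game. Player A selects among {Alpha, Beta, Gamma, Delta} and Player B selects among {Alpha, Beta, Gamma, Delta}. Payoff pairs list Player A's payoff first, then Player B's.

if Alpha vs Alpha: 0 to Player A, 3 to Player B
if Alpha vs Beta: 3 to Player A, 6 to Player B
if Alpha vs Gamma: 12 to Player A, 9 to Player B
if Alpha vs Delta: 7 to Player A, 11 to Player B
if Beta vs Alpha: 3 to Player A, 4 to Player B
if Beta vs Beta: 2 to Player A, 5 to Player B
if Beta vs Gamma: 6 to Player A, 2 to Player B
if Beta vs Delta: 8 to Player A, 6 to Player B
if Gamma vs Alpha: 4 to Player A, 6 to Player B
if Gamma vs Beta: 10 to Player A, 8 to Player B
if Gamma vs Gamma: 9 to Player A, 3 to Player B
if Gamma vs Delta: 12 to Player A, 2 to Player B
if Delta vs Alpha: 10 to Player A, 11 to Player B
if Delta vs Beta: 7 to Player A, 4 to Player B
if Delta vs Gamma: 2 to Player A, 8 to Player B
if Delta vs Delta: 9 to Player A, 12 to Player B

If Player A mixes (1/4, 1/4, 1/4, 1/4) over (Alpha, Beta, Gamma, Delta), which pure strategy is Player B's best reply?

Player B's best reply maximizes expected payoff against the mix.
Alpha: (1/4)·3 + (1/4)·4 + (1/4)·6 + (1/4)·11 = 6
Beta: (1/4)·6 + (1/4)·5 + (1/4)·8 + (1/4)·4 = 23/4
Gamma: (1/4)·9 + (1/4)·2 + (1/4)·3 + (1/4)·8 = 11/2
Delta: (1/4)·11 + (1/4)·6 + (1/4)·2 + (1/4)·12 = 31/4
Highest expected payoff is 31/4, from Delta.

Delta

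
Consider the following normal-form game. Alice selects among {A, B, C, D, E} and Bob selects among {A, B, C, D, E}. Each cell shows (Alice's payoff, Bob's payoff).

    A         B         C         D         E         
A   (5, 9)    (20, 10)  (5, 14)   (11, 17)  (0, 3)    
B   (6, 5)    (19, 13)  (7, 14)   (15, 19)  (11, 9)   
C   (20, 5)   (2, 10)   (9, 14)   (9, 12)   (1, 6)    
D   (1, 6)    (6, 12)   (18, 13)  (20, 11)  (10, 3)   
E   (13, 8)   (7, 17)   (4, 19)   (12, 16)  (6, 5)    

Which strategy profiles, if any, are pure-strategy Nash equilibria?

Find each player's best response to every opponent strategy; NE are the intersections.
Alice's best responses — vs A: C (payoff 20); vs B: A (payoff 20); vs C: D (payoff 18); vs D: D (payoff 20); vs E: B (payoff 11).
Bob's best responses — vs A: D (payoff 17); vs B: D (payoff 19); vs C: C (payoff 14); vs D: C (payoff 13); vs E: C (payoff 19).
The only mutual best response is (D, C); neither player gains by switching there.

(D, C)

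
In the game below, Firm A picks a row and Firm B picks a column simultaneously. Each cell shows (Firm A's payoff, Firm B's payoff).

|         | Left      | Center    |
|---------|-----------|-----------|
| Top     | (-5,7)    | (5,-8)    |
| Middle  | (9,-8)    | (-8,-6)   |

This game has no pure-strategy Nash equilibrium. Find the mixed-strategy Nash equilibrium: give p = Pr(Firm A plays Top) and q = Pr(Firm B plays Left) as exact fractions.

p = 2/17, q = 13/27

Each player's mixing probability is pinned down by making the *other* player indifferent.
Firm B indifferent between Left and Center: p·7 + (1−p)·(-8) = p·(-8) + (1−p)·(-6) ⟹ (-8) + 15p = (-6) + (-2)p ⟹ p = 2/17.
Firm A indifferent between Top and Middle: q·(-5) + (1−q)·5 = q·9 + (1−q)·(-8) ⟹ 5 + (-10)q = (-8) + 17q ⟹ q = 13/27.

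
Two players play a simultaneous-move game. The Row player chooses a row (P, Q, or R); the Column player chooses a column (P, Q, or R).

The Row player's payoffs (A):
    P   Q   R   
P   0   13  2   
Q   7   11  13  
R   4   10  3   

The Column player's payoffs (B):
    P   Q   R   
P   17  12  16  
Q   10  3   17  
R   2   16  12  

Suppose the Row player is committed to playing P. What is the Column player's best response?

P

With the Row player fixed at P, the Column player's payoffs are: P → 17, Q → 12, R → 16.
The maximum is 17, achieved by P.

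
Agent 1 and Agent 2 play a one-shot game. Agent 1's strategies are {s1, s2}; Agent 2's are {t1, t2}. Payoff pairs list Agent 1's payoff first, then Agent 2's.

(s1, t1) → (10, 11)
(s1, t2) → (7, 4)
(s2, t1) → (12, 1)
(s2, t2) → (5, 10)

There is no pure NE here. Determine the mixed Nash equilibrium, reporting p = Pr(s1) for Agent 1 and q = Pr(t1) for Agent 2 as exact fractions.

p = 9/16, q = 1/2

In a mixed NE each player is indifferent between their pure strategies, so the opponent's mix sets the indifference.
Agent 2 indifferent between t1 and t2: p·11 + (1−p)·1 = p·4 + (1−p)·10 ⟹ 1 + 10p = 10 + (-6)p ⟹ p = 9/16.
Agent 1 indifferent between s1 and s2: q·10 + (1−q)·7 = q·12 + (1−q)·5 ⟹ 7 + 3q = 5 + 7q ⟹ q = 1/2.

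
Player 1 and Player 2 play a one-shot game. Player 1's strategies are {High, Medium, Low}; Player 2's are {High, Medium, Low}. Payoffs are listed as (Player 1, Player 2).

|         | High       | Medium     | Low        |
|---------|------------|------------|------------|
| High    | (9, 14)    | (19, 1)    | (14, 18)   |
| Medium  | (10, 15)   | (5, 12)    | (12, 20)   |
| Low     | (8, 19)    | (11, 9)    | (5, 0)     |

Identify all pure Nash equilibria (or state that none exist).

Find each player's best response to every opponent strategy; NE are the intersections.
Player 1's best responses — vs High: Medium (payoff 10); vs Medium: High (payoff 19); vs Low: High (payoff 14).
Player 2's best responses — vs High: Low (payoff 18); vs Medium: Low (payoff 20); vs Low: High (payoff 19).
The only mutual best response is (High, Low); neither player gains by switching there.

(High, Low)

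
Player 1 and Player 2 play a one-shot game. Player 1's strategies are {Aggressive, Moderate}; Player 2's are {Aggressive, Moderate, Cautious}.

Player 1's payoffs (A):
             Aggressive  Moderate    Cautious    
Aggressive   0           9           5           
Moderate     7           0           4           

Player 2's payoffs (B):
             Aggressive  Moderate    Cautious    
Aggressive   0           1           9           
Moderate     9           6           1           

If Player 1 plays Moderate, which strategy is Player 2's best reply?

Aggressive

With Player 1 fixed at Moderate, Player 2's payoffs are: Aggressive → 9, Moderate → 6, Cautious → 1.
The maximum is 9, achieved by Aggressive.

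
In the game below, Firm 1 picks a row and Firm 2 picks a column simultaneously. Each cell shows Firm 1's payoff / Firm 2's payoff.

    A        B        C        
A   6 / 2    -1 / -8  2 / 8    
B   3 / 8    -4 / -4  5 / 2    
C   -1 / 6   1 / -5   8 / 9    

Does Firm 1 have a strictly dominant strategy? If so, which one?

Check whether one of Firm 1's strategies beats all alternatives regardless of what the opponent does.
A is not dominant: against B, C gives 1 > -1.
B is not dominant: against A, A gives 6 > 3.
C is not dominant: against A, A gives 6 > -1.
No single strategy is best against every opponent action.

None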